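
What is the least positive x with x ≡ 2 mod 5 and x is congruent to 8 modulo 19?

x ≡ 2 (mod 5) gives x ∈ {2, 7, 12, 17, 22, 27}.
The first of these with x mod 19 = 8 is 27.

27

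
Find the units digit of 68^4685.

The units digit of 68^n cycles with period 4: 8, 4, 2, 6, …
4685 mod 4 = 1, so the last digit matches 8^1 = 8.

8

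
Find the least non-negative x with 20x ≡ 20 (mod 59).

20⁻¹ ≡ 3 (mod 59) because 20·3 = 60 = 1·59 + 1.
Multiplying both sides by 3: x ≡ 3·20 = 60 ≡ 1 (mod 59).
Check: 20·1 = 20 = 0·59 + 20.

1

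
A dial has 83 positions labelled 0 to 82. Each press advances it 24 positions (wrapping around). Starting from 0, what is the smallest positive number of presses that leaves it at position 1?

45

83 = 3·24 + 11
24 = 2·11 + 2
11 = 5·2 + 1
2 = 2·1 + 0
Back-substituting gives 24·45 ≡ 1 (mod 83).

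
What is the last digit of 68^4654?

Powers of 8 mod 10 repeat with period 4: 8, 4, 2, 6.
4654 mod 4 = 2, so the last digit matches 8^2 = 4.

4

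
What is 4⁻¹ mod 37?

28

4·28 = 112 = 3·37 + 1, so 4⁻¹ ≡ 28 (mod 37).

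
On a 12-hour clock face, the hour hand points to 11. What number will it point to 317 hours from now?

4

317 − 26·12 = 5, so 317 ≡ 5 (mod 12).
11 + 5 → 4 on a 12-hour dial.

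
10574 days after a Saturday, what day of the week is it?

10574 = 1510·7 + 4, so 10574 mod 7 = 4.
Saturday + 4 days → Wednesday.

Wednesday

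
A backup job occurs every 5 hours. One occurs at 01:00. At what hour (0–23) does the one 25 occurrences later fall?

25·5 = 125.
125 = 5·24 + 5, so 125 mod 24 = 5.
(1 + 5) mod 24 = 6.

6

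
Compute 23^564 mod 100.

Square-and-reduce mod 100: 23^1≡23, 23^2≡29, 23^4≡41, 23^8≡81, 23^16≡61, 23^32≡21, 23^64≡41, 23^128≡81, 23^256≡61, 23^512≡21.
Since 564 = 4 + 16 + 32 + 512 in binary, 23^564 ≡ 41·61·21·21 ≡ 41 (mod 100).

41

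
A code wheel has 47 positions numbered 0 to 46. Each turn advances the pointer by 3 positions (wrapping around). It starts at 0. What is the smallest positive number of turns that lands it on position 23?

39

3⁻¹ ≡ 16 (mod 47) because 3·16 = 48 = 1·47 + 1.
Multiplying both sides by 16: x ≡ 16·23 = 368 ≡ 39 (mod 47).
Check: 3·39 = 117 = 2·47 + 23.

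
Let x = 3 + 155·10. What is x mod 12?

155·10 = 1550.
Dividing 1550 by 12 gives quotient 129 and remainder 2.
(3 + 2) mod 12 = 5.

5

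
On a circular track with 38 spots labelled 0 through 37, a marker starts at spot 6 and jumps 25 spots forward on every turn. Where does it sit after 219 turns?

9

219·25 = 5475.
5475 mod 38 = 3 (since 144·38 = 5472).
(6 + 3) mod 38 = 9.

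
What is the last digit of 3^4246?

Last digits of 3^n: 3, 9, 7, 1 (period 4).
4246 leaves remainder 2 on division by 4, so 3^4246 ends in 9.

9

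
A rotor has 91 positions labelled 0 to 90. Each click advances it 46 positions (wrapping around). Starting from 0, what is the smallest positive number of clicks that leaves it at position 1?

91 = 1·46 + 45
46 = 1·45 + 1
45 = 45·1 + 0
Back-substituting gives 46·2 ≡ 1 (mod 91).

2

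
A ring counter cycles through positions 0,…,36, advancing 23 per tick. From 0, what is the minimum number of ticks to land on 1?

23⁻¹ ≡ 29 (mod 37) because 23·29 = 667 = 18·37 + 1.
So x ≡ 29·1 = 29 ≡ 29 (mod 37).
Check: 23·29 = 667 = 18·37 + 1.

29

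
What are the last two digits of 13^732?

Square-and-reduce mod 100: 13^1≡13, 13^2≡69, 13^4≡61, 13^8≡21, 13^16≡41, 13^32≡81, 13^64≡61, 13^128≡21, 13^256≡41, 13^512≡81.
732 = 4 + 8 + 16 + 64 + 128 + 512, so 13^732 ≡ 61·21·41·61·21·81 ≡ 81 (mod 100).

81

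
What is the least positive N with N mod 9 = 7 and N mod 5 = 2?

x ≡ 2 (mod 5) gives x ∈ {2, 7}.
The first of these with x mod 9 = 7 is 7.

7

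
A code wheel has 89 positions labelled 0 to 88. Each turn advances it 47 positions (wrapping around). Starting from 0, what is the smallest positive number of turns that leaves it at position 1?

36

89 = 1·47 + 42
47 = 1·42 + 5
42 = 8·5 + 2
5 = 2·2 + 1
2 = 2·1 + 0
Back-substituting gives 47·36 ≡ 1 (mod 89).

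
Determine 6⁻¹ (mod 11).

6·2 = 12 = 1·11 + 1, so 6⁻¹ ≡ 2 (mod 11).

2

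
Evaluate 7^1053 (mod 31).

Square-and-reduce mod 31: 7^1≡7, 7^2≡18, 7^4≡14, 7^8≡10, 7^16≡7, 7^32≡18, 7^64≡14, 7^128≡10, 7^256≡7, 7^512≡18, 7^1024≡14.
1053 = 1 + 4 + 8 + 16 + 1024, so 7^1053 ≡ 7·14·10·7·14 ≡ 2 (mod 31).

2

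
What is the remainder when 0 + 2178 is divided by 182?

2178 = 11·182 + 176, so 2178 mod 182 = 176.
(0 + 176) mod 182 = 176.

176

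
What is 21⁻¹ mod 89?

17

89 = 4·21 + 5
21 = 4·5 + 1
5 = 5·1 + 0
Back-substituting gives 21·17 ≡ 1 (mod 89).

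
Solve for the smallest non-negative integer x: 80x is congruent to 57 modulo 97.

48

80⁻¹ ≡ 57 (mod 97) because 80·57 = 4560 = 47·97 + 1.
Multiplying both sides by 57: x ≡ 57·57 = 3249 ≡ 48 (mod 97).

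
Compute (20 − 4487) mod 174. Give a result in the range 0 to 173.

57

Dividing 4487 by 174 gives quotient 25 and remainder 137.
(20 − 137) mod 174 = 57.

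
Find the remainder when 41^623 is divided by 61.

52

Successive squares of 41 mod 61: 41^1≡41, 41^2≡34, 41^4≡58, 41^8≡9, 41^16≡20, 41^32≡34, 41^64≡58, 41^128≡9, 41^256≡20, 41^512≡34.
623 = 1 + 2 + 4 + 8 + 32 + 64 + 512, so 41^623 ≡ 41·34·58·9·34·58·34 ≡ 52 (mod 61).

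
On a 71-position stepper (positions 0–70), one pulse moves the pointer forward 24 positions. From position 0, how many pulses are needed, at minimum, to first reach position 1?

3

71 = 2·24 + 23
24 = 1·23 + 1
23 = 23·1 + 0
Back-substituting gives 24·3 ≡ 1 (mod 71).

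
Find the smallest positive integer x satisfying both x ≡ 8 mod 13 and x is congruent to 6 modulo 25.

281

x ≡ 8 (mod 13) gives x ∈ {8, 21, 34, 47, 60, 73, 86, 99, …}.
The first of these with x mod 25 = 6 is 281.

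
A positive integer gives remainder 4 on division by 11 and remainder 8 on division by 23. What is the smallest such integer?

x ≡ 4 (mod 11) gives x ∈ {4, 15, 26, 37, 48, 59, 70, 81, …}.
The first of these with x mod 23 = 8 is 169.

169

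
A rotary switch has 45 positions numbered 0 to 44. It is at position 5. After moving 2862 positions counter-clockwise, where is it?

Dividing 2862 by 45 gives quotient 63 and remainder 27.
(5 − 27) mod 45 = 23.

23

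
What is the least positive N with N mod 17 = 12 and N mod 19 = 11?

x ≡ 12 (mod 17) gives x ∈ {12, 29, 46, 63, 80, 97, 114, 131, …}.
The first of these with x mod 19 = 11 is 182.

182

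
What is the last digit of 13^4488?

The units digit of 13^n cycles with period 4: 3, 9, 7, 1, …
4488 mod 4 = 0, so the last digit matches 3^4 = 1.

1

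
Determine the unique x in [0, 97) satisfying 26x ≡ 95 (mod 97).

82

26⁻¹ ≡ 56 (mod 97) because 26·56 = 1456 = 15·97 + 1.
So x ≡ 56·95 = 5320 ≡ 82 (mod 97).
Check: 26·82 = 2132 = 21·97 + 95.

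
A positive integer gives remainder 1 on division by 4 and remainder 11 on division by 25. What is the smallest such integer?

Since 25·1 ≡ 1 (mod 4), take x = 11 + 25·((1−11)·1 mod 4) = 11 + 25·2 = 61.
Check: 61 mod 4 = 1, 61 mod 25 = 11.

61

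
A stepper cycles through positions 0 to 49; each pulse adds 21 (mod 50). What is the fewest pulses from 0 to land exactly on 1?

21·31 = 651 = 13·50 + 1, so 21⁻¹ ≡ 31 (mod 50).

31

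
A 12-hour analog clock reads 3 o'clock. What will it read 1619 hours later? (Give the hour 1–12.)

1619 = 134·12 + 11, so 1619 mod 12 = 11.
3 + 11 → 2 on a 12-hour dial.

2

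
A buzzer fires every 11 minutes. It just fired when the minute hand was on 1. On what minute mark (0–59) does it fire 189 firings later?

40

189·11 = 2079.
2079 mod 60 = 39 (since 34·60 = 2040).
(1 + 39) mod 60 = 40.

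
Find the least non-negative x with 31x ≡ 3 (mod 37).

18

31⁻¹ ≡ 6 (mod 37) because 31·6 = 186 = 5·37 + 1.
Multiplying both sides by 6: x ≡ 6·3 = 18 ≡ 18 (mod 37).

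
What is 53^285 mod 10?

The units digit of 53^n cycles with period 4: 3, 9, 7, 1, …
285 mod 4 = 1, so the last digit matches 3^1 = 3.

3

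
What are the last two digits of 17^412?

61

By repeated squaring mod 100: 17^1≡17, 17^2≡89, 17^4≡21, 17^8≡41, 17^16≡81, 17^32≡61, 17^64≡21, 17^128≡41, 17^256≡81.
412 = 4 + 8 + 16 + 128 + 256, so 17^412 ≡ 21·41·81·41·81 ≡ 61 (mod 100).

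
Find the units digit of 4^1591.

4

The units digit of 4^n cycles with period 2: 4, 6, …
1591 leaves remainder 1 on division by 2, so 4^1591 ends in 4.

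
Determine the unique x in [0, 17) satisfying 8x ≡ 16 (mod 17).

2

8⁻¹ ≡ 15 (mod 17) because 8·15 = 120 = 7·17 + 1.
So x ≡ 15·16 = 240 ≡ 2 (mod 17).
Check: 8·2 = 16 = 0·17 + 16.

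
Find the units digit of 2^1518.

4

The units digit of 2^n cycles with period 4: 2, 4, 8, 6, …
1518 mod 4 = 2, so the last digit matches 2^2 = 4.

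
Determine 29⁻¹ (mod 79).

30

79 = 2·29 + 21
29 = 1·21 + 8
21 = 2·8 + 5
8 = 1·5 + 3
5 = 1·3 + 2
3 = 1·2 + 1
2 = 2·1 + 0
Back-substituting gives 29·30 ≡ 1 (mod 79).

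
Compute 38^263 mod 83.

Square-and-reduce mod 83: 38^1≡38, 38^2≡33, 38^4≡10, 38^8≡17, 38^16≡40, 38^32≡23, 38^64≡31, 38^128≡48, 38^256≡63.
Since 263 = 1 + 2 + 4 + 256 in binary, 38^263 ≡ 38·33·10·63 ≡ 26 (mod 83).

26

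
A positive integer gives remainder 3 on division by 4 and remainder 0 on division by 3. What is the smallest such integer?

x ≡ 0 (mod 3) gives x ∈ {0, 3}.
The first of these with x mod 4 = 3 is 3.

3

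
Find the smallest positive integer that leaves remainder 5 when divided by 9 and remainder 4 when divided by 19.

23

Since 19·1 ≡ 1 (mod 9), take x = 4 + 19·((5−4)·1 mod 9) = 4 + 19·1 = 23.
Check: 23 mod 9 = 5, 23 mod 19 = 4.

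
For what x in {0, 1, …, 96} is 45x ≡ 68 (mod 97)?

The inverse of 45 mod 97 is 69 (since 45·69 = 3105 ≡ 1).
So x ≡ 69·68 = 4692 ≡ 36 (mod 97).
Check: 45·36 = 1620 = 16·97 + 68.

36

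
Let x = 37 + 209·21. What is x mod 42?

209·21 = 4389.
4389 = 104·42 + 21, so 4389 mod 42 = 21.
(37 + 21) mod 42 = 16.

16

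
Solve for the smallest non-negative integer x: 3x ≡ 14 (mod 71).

52

3⁻¹ ≡ 24 (mod 71) because 3·24 = 72 = 1·71 + 1.
So x ≡ 24·14 = 336 ≡ 52 (mod 71).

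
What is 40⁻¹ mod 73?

73 = 1·40 + 33
40 = 1·33 + 7
33 = 4·7 + 5
7 = 1·5 + 2
5 = 2·2 + 1
2 = 2·1 + 0
Back-substituting gives 40·42 ≡ 1 (mod 73).

42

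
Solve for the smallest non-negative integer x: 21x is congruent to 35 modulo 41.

29

The inverse of 21 mod 41 is 2 (since 21·2 = 42 ≡ 1).
Multiplying both sides by 2: x ≡ 2·35 = 70 ≡ 29 (mod 41).
Check: 21·29 = 609 = 14·41 + 35.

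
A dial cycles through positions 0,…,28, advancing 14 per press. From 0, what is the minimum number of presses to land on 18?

14⁻¹ ≡ 27 (mod 29) because 14·27 = 378 = 13·29 + 1.
So x ≡ 27·18 = 486 ≡ 22 (mod 29).
Check: 14·22 = 308 = 10·29 + 18.

22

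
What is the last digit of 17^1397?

7

Powers of 7 mod 10 repeat with period 4: 7, 9, 3, 1.
1397 leaves remainder 1 on division by 4, so 17^1397 ends in 7.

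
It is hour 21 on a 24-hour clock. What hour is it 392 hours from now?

Dividing 392 by 24 gives quotient 16 and remainder 8.
(21 + 8) mod 24 = 5.

5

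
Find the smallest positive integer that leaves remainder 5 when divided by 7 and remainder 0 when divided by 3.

Since 3·5 ≡ 1 (mod 7), take x = 0 + 3·((5−0)·5 mod 7) = 0 + 3·4 = 12.
Check: 12 mod 7 = 5, 12 mod 3 = 0.

12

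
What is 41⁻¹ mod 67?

67 = 1·41 + 26
41 = 1·26 + 15
26 = 1·15 + 11
15 = 1·11 + 4
11 = 2·4 + 3
4 = 1·3 + 1
3 = 3·1 + 0
Back-substituting gives 41·18 ≡ 1 (mod 67).

18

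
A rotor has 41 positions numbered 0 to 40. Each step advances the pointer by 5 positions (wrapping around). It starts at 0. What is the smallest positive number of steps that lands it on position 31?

39

5⁻¹ ≡ 33 (mod 41) because 5·33 = 165 = 4·41 + 1.
So x ≡ 33·31 = 1023 ≡ 39 (mod 41).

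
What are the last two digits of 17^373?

37

By repeated squaring mod 100: 17^1≡17, 17^2≡89, 17^4≡21, 17^8≡41, 17^16≡81, 17^32≡61, 17^64≡21, 17^128≡41, 17^256≡81.
Since 373 = 1 + 4 + 16 + 32 + 64 + 256 in binary, 17^373 ≡ 17·21·81·61·21·81 ≡ 37 (mod 100).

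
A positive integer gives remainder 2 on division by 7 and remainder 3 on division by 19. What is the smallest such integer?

x ≡ 2 (mod 7) gives x ∈ {2, 9, 16, 23, 30, 37, 44, 51, …}.
The first of these with x mod 19 = 3 is 79.

79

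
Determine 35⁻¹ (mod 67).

23

67 = 1·35 + 32
35 = 1·32 + 3
32 = 10·3 + 2
3 = 1·2 + 1
2 = 2·1 + 0
Back-substituting gives 35·23 ≡ 1 (mod 67).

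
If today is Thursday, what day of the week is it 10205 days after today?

Dividing 10205 by 7 gives quotient 1457 and remainder 6.
Thursday + 6 days → Wednesday.

Wednesday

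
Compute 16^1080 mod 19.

1

Successive squares of 16 mod 19: 16^1≡16, 16^2≡9, 16^4≡5, 16^8≡6, 16^16≡17, 16^32≡4, 16^64≡16, 16^128≡9, 16^256≡5, 16^512≡6, 16^1024≡17.
Since 1080 = 8 + 16 + 32 + 1024 in binary, 16^1080 ≡ 6·17·4·17 ≡ 1 (mod 19).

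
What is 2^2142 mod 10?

4

Powers of 2 mod 10 repeat with period 4: 2, 4, 8, 6.
2142 leaves remainder 2 on division by 4, so 2^2142 ends in 4.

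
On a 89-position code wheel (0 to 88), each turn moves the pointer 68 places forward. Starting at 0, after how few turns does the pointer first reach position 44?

68⁻¹ ≡ 72 (mod 89) because 68·72 = 4896 = 55·89 + 1.
Multiplying both sides by 72: x ≡ 72·44 = 3168 ≡ 53 (mod 89).
Check: 68·53 = 3604 = 40·89 + 44.

53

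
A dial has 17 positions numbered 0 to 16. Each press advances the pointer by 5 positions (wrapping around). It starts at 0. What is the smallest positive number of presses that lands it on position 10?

2

5⁻¹ ≡ 7 (mod 17) because 5·7 = 35 = 2·17 + 1.
So x ≡ 7·10 = 70 ≡ 2 (mod 17).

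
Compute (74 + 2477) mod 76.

2477 mod 76 = 45 (since 32·76 = 2432).
(74 + 45) mod 76 = 43.

43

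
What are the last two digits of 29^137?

Square-and-reduce mod 100: 29^1≡29, 29^2≡41, 29^4≡81, 29^8≡61, 29^16≡21, 29^32≡41, 29^64≡81, 29^128≡61.
137 = 1 + 8 + 128, so 29^137 ≡ 29·61·61 ≡ 9 (mod 100).

09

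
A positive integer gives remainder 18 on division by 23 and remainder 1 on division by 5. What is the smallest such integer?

x ≡ 1 (mod 5) gives x ∈ {1, 6, 11, 16, 21, 26, 31, 36, …}.
The first of these with x mod 23 = 18 is 41.

41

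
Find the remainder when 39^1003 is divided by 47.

44

Square-and-reduce mod 47: 39^1≡39, 39^2≡17, 39^4≡7, 39^8≡2, 39^16≡4, 39^32≡16, 39^64≡21, 39^128≡18, 39^256≡42, 39^512≡25.
1003 = 1 + 2 + 8 + 32 + 64 + 128 + 256 + 512, so 39^1003 ≡ 39·17·2·16·21·18·42·25 ≡ 44 (mod 47).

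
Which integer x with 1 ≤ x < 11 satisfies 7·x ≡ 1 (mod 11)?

8

11 = 1·7 + 4
7 = 1·4 + 3
4 = 1·3 + 1
3 = 3·1 + 0
Back-substituting gives 7·8 ≡ 1 (mod 11).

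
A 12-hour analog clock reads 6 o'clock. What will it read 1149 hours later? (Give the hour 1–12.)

3

1149 = 95·12 + 9, so 1149 mod 12 = 9.
6 + 9 → 3 on a 12-hour dial.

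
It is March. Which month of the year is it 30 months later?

Dividing 30 by 12 gives quotient 2 and remainder 6.
March + 6 months → September.

September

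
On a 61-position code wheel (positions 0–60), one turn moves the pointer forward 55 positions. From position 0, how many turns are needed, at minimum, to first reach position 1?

10

61 = 1·55 + 6
55 = 9·6 + 1
6 = 6·1 + 0
Back-substituting gives 55·10 ≡ 1 (mod 61).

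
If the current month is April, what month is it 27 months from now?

July

Dividing 27 by 12 gives quotient 2 and remainder 3.
April + 3 months → July.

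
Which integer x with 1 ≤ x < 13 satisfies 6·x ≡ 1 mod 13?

11

6·11 = 66 = 5·13 + 1, so 6⁻¹ ≡ 11 (mod 13).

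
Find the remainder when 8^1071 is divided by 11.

Successive squares of 8 mod 11: 8^1≡8, 8^2≡9, 8^4≡4, 8^8≡5, 8^16≡3, 8^32≡9, 8^64≡4, 8^128≡5, 8^256≡3, 8^512≡9, 8^1024≡4.
1071 = 1 + 2 + 4 + 8 + 32 + 1024, so 8^1071 ≡ 8·9·4·5·9·4 ≡ 8 (mod 11).

8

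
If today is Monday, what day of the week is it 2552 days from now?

Friday

2552 = 364·7 + 4, so 2552 mod 7 = 4.
Monday + 4 days → Friday.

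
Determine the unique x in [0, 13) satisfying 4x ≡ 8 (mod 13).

2

The inverse of 4 mod 13 is 10 (since 4·10 = 40 ≡ 1).
Multiplying both sides by 10: x ≡ 10·8 = 80 ≡ 2 (mod 13).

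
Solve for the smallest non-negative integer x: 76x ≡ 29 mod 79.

The inverse of 76 mod 79 is 26 (since 76·26 = 1976 ≡ 1).
Multiplying both sides by 26: x ≡ 26·29 = 754 ≡ 43 (mod 79).
Check: 76·43 = 3268 = 41·79 + 29.

43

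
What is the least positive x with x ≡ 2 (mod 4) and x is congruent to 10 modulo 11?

x ≡ 2 (mod 4) gives x ∈ {2, 6, 10}.
The first of these with x mod 11 = 10 is 10.

10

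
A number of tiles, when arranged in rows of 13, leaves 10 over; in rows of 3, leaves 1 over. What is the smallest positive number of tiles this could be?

10

Since 3·9 ≡ 1 (mod 13), take x = 1 + 3·((10−1)·9 mod 13) = 1 + 3·3 = 10.
Check: 10 mod 13 = 10, 10 mod 3 = 1.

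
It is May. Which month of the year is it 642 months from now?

November

642 mod 12 = 6 (since 53·12 = 636).
May + 6 months → November.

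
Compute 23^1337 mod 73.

Square-and-reduce mod 73: 23^1≡23, 23^2≡18, 23^4≡32, 23^8≡2, 23^16≡4, 23^32≡16, 23^64≡37, 23^128≡55, 23^256≡32, 23^512≡2, 23^1024≡4.
1337 = 1 + 8 + 16 + 32 + 256 + 1024, so 23^1337 ≡ 23·2·4·16·32·4 ≡ 6 (mod 73).

6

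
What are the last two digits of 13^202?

69

Square-and-reduce mod 100: 13^1≡13, 13^2≡69, 13^4≡61, 13^8≡21, 13^16≡41, 13^32≡81, 13^64≡61, 13^128≡21.
Since 202 = 2 + 8 + 64 + 128 in binary, 13^202 ≡ 69·21·61·21 ≡ 69 (mod 100).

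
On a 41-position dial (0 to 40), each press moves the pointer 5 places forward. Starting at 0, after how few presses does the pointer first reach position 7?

5⁻¹ ≡ 33 (mod 41) because 5·33 = 165 = 4·41 + 1.
Multiplying both sides by 33: x ≡ 33·7 = 231 ≡ 26 (mod 41).
Check: 5·26 = 130 = 3·41 + 7.

26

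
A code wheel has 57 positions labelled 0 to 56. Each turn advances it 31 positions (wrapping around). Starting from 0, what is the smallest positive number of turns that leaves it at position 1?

46

57 = 1·31 + 26
31 = 1·26 + 5
26 = 5·5 + 1
5 = 5·1 + 0
Back-substituting gives 31·46 ≡ 1 (mod 57).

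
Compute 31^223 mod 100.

Successive squares of 31 mod 100: 31^1≡31, 31^2≡61, 31^4≡21, 31^8≡41, 31^16≡81, 31^32≡61, 31^64≡21, 31^128≡41.
223 = 1 + 2 + 4 + 8 + 16 + 64 + 128, so 31^223 ≡ 31·61·21·41·81·21·41 ≡ 91 (mod 100).

91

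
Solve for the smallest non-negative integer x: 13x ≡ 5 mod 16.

The inverse of 13 mod 16 is 5 (since 13·5 = 65 ≡ 1).
So x ≡ 5·5 = 25 ≡ 9 (mod 16).
Check: 13·9 = 117 = 7·16 + 5.

9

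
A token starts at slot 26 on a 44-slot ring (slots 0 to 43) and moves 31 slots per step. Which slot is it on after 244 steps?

22

244·31 = 7564.
Dividing 7564 by 44 gives quotient 171 and remainder 40.
(26 + 40) mod 44 = 22.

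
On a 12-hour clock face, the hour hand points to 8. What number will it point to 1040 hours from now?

4

1040 mod 12 = 8 (since 86·12 = 1032).
8 + 8 → 4 on a 12-hour dial.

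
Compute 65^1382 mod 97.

73

By repeated squaring mod 97: 65^1≡65, 65^2≡54, 65^4≡6, 65^8≡36, 65^16≡35, 65^32≡61, 65^64≡35, 65^128≡61, 65^256≡35, 65^512≡61, 65^1024≡35.
1382 = 2 + 4 + 32 + 64 + 256 + 1024, so 65^1382 ≡ 54·6·61·35·35·35 ≡ 73 (mod 97).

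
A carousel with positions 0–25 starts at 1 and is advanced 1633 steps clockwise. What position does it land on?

22

1633 mod 26 = 21 (since 62·26 = 1612).
(1 + 21) mod 26 = 22.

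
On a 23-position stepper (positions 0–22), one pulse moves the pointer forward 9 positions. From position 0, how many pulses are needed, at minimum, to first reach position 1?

18

23 = 2·9 + 5
9 = 1·5 + 4
5 = 1·4 + 1
4 = 4·1 + 0
Back-substituting gives 9·18 ≡ 1 (mod 23).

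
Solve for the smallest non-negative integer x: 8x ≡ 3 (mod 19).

17

The inverse of 8 mod 19 is 12 (since 8·12 = 96 ≡ 1).
Multiplying both sides by 12: x ≡ 12·3 = 36 ≡ 17 (mod 19).
Check: 8·17 = 136 = 7·19 + 3.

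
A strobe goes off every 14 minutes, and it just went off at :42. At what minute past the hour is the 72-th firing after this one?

72·14 = 1008.
1008 − 16·60 = 48, so 1008 ≡ 48 (mod 60).
(42 + 48) mod 60 = 30.

30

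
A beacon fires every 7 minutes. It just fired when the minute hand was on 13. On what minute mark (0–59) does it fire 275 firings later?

275·7 = 1925.
1925 mod 60 = 5 (since 32·60 = 1920).
(13 + 5) mod 60 = 18.

18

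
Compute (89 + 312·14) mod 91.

89

312·14 = 4368.
Dividing 4368 by 91 gives quotient 48 and remainder 0.
(89 + 0) mod 91 = 89.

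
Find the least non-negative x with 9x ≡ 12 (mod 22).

The inverse of 9 mod 22 is 5 (since 9·5 = 45 ≡ 1).
So x ≡ 5·12 = 60 ≡ 16 (mod 22).

16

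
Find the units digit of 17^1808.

The units digit of 17^n cycles with period 4: 7, 9, 3, 1, …
1808 leaves remainder 0 on division by 4, so 17^1808 ends in 1.

1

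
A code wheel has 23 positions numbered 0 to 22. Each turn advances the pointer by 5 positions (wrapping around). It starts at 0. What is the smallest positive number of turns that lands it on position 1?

14

The inverse of 5 mod 23 is 14 (since 5·14 = 70 ≡ 1).
Multiplying both sides by 14: x ≡ 14·1 = 14 ≡ 14 (mod 23).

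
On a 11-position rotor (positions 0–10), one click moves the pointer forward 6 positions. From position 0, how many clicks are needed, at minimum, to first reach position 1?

2

11 = 1·6 + 5
6 = 1·5 + 1
5 = 5·1 + 0
Back-substituting gives 6·2 ≡ 1 (mod 11).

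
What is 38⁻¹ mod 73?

25

73 = 1·38 + 35
38 = 1·35 + 3
35 = 11·3 + 2
3 = 1·2 + 1
2 = 2·1 + 0
Back-substituting gives 38·25 ≡ 1 (mod 73).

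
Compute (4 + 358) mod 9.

358 = 39·9 + 7, so 358 mod 9 = 7.
(4 + 7) mod 9 = 2.

2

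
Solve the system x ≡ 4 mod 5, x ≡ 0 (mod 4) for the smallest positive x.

x ≡ 0 (mod 4) gives x ∈ {0, 4}.
The first of these with x mod 5 = 4 is 4.

4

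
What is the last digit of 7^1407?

The units digit of 7^n cycles with period 4: 7, 9, 3, 1, …
1407 mod 4 = 3, so the last digit matches 7^3 = 3.

3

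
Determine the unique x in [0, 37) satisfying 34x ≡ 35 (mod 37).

The inverse of 34 mod 37 is 12 (since 34·12 = 408 ≡ 1).
So x ≡ 12·35 = 420 ≡ 13 (mod 37).

13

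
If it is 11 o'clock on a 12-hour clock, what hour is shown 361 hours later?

361 mod 12 = 1 (since 30·12 = 360).
11 + 1 → 12 on a 12-hour dial.

12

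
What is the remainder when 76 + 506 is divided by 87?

Dividing 506 by 87 gives quotient 5 and remainder 71.
(76 + 71) mod 87 = 60.

60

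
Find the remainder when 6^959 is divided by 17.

Square-and-reduce mod 17: 6^1≡6, 6^2≡2, 6^4≡4, 6^8≡16, 6^16≡1, 6^32≡1, 6^64≡1, 6^128≡1, 6^256≡1, 6^512≡1.
Since 959 = 1 + 2 + 4 + 8 + 16 + 32 + 128 + 256 + 512 in binary, 6^959 ≡ 6·2·4·16·1·1·1·1·1 ≡ 3 (mod 17).

3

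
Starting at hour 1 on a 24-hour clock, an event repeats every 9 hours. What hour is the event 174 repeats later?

174·9 = 1566.
1566 − 65·24 = 6, so 1566 ≡ 6 (mod 24).
(1 + 6) mod 24 = 7.

7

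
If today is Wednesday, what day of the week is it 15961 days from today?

Thursday

15961 − 2280·7 = 1, so 15961 ≡ 1 (mod 7).
Wednesday + 1 day → Thursday.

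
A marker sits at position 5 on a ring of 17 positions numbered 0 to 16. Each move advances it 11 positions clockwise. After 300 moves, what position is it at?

7

300·11 = 3300.
3300 mod 17 = 2 (since 194·17 = 3298).
(5 + 2) mod 17 = 7.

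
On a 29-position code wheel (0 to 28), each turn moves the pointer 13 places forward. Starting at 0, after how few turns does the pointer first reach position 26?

The inverse of 13 mod 29 is 9 (since 13·9 = 117 ≡ 1).
So x ≡ 9·26 = 234 ≡ 2 (mod 29).
Check: 13·2 = 26 = 0·29 + 26.

2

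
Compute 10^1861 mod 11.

10

Square-and-reduce mod 11: 10^1≡10, 10^2≡1, 10^4≡1, 10^8≡1, 10^16≡1, 10^32≡1, 10^64≡1, 10^128≡1, 10^256≡1, 10^512≡1, 10^1024≡1.
Since 1861 = 1 + 4 + 64 + 256 + 512 + 1024 in binary, 10^1861 ≡ 10·1·1·1·1·1 ≡ 10 (mod 11).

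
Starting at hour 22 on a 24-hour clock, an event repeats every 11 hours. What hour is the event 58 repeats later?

58·11 = 638.
638 = 26·24 + 14, so 638 mod 24 = 14.
(22 + 14) mod 24 = 12.

12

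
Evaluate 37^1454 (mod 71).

32

Successive squares of 37 mod 71: 37^1≡37, 37^2≡20, 37^4≡45, 37^8≡37, 37^16≡20, 37^32≡45, 37^64≡37, 37^128≡20, 37^256≡45, 37^512≡37, 37^1024≡20.
Since 1454 = 2 + 4 + 8 + 32 + 128 + 256 + 1024 in binary, 37^1454 ≡ 20·45·37·45·20·45·20 ≡ 32 (mod 71).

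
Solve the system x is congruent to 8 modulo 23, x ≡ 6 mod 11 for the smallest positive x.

x ≡ 6 (mod 11) gives x ∈ {6, 17, 28, 39, 50, 61, 72, 83, …}.
The first of these with x mod 23 = 8 is 215.

215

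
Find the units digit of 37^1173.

7

The units digit of 37^n cycles with period 4: 7, 9, 3, 1, …
1173 leaves remainder 1 on division by 4, so 37^1173 ends in 7.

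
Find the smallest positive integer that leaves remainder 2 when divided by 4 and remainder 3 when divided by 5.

18

x ≡ 2 (mod 4) gives x ∈ {2, 6, 10, 14, 18}.
The first of these with x mod 5 = 3 is 18.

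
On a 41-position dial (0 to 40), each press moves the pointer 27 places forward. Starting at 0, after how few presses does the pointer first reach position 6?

27⁻¹ ≡ 38 (mod 41) because 27·38 = 1026 = 25·41 + 1.
So x ≡ 38·6 = 228 ≡ 23 (mod 41).

23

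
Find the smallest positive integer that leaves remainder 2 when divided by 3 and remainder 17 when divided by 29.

x ≡ 2 (mod 3) gives x ∈ {2, 5, 8, 11, 14, 17}.
The first of these with x mod 29 = 17 is 17.

17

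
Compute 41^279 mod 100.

61

Square-and-reduce mod 100: 41^1≡41, 41^2≡81, 41^4≡61, 41^8≡21, 41^16≡41, 41^32≡81, 41^64≡61, 41^128≡21, 41^256≡41.
279 = 1 + 2 + 4 + 16 + 256, so 41^279 ≡ 41·81·61·41·41 ≡ 61 (mod 100).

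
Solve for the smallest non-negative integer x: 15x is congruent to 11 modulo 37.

18

The inverse of 15 mod 37 is 5 (since 15·5 = 75 ≡ 1).
So x ≡ 5·11 = 55 ≡ 18 (mod 37).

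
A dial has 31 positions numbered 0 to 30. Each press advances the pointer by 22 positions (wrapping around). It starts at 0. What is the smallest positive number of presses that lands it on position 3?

The inverse of 22 mod 31 is 24 (since 22·24 = 528 ≡ 1).
Multiplying both sides by 24: x ≡ 24·3 = 72 ≡ 10 (mod 31).

10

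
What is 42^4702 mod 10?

4

The units digit of 42^n cycles with period 4: 2, 4, 8, 6, …
4702 mod 4 = 2, so the last digit matches 2^2 = 4.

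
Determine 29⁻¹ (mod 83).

83 = 2·29 + 25
29 = 1·25 + 4
25 = 6·4 + 1
4 = 4·1 + 0
Back-substituting gives 29·63 ≡ 1 (mod 83).

63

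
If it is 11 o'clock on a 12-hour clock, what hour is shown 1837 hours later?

12

1837 mod 12 = 1 (since 153·12 = 1836).
11 + 1 → 12 on a 12-hour dial.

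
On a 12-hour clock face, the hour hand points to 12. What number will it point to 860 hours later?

8

860 − 71·12 = 8, so 860 ≡ 8 (mod 12).
12 + 8 → 8 on a 12-hour dial.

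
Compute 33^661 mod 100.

33

Square-and-reduce mod 100: 33^1≡33, 33^2≡89, 33^4≡21, 33^8≡41, 33^16≡81, 33^32≡61, 33^64≡21, 33^128≡41, 33^256≡81, 33^512≡61.
Since 661 = 1 + 4 + 16 + 128 + 512 in binary, 33^661 ≡ 33·21·81·41·61 ≡ 33 (mod 100).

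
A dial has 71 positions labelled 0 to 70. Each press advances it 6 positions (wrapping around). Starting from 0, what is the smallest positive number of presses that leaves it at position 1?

71 = 11·6 + 5
6 = 1·5 + 1
5 = 5·1 + 0
Back-substituting gives 6·12 ≡ 1 (mod 71).

12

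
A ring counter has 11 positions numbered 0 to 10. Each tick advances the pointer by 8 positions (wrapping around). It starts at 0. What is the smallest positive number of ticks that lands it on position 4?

The inverse of 8 mod 11 is 7 (since 8·7 = 56 ≡ 1).
So x ≡ 7·4 = 28 ≡ 6 (mod 11).
Check: 8·6 = 48 = 4·11 + 4.

6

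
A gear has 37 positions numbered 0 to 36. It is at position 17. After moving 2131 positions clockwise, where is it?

2131 = 57·37 + 22, so 2131 mod 37 = 22.
(17 + 22) mod 37 = 2.

2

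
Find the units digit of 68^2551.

Last digits of 8^n: 8, 4, 2, 6 (period 4).
2551 leaves remainder 3 on division by 4, so 68^2551 ends in 2.

2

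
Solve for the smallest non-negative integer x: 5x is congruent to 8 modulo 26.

12

5⁻¹ ≡ 21 (mod 26) because 5·21 = 105 = 4·26 + 1.
So x ≡ 21·8 = 168 ≡ 12 (mod 26).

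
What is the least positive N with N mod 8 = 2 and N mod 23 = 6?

x ≡ 2 (mod 8) gives x ∈ {2, 10, 18, 26, 34, 42, 50, 58, …}.
The first of these with x mod 23 = 6 is 98.

98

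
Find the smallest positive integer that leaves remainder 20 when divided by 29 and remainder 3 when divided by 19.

136

Since 19·26 ≡ 1 (mod 29), take x = 3 + 19·((20−3)·26 mod 29) = 3 + 19·7 = 136.
Check: 136 mod 29 = 20, 136 mod 19 = 3.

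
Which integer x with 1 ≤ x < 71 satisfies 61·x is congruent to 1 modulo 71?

61·7 = 427 = 6·71 + 1, so 61⁻¹ ≡ 7 (mod 71).

7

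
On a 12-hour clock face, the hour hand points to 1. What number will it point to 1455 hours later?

4

1455 − 121·12 = 3, so 1455 ≡ 3 (mod 12).
1 + 3 → 4 on a 12-hour dial.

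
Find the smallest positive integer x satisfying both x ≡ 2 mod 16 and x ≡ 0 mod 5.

x ≡ 0 (mod 5) gives x ∈ {0, 5, 10, 15, 20, 25, 30, 35, …}.
The first of these with x mod 16 = 2 is 50.

50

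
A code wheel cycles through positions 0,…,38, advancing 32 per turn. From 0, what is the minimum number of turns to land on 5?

16

The inverse of 32 mod 39 is 11 (since 32·11 = 352 ≡ 1).
So x ≡ 11·5 = 55 ≡ 16 (mod 39).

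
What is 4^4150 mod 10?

6

The units digit of 4^n cycles with period 2: 4, 6, …
4150 mod 2 = 0, so the last digit matches 4^2 = 6.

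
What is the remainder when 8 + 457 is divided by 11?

Dividing 457 by 11 gives quotient 41 and remainder 6.
(8 + 6) mod 11 = 3.

3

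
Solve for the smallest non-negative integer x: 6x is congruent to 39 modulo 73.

43

The inverse of 6 mod 73 is 61 (since 6·61 = 366 ≡ 1).
So x ≡ 61·39 = 2379 ≡ 43 (mod 73).
Check: 6·43 = 258 = 3·73 + 39.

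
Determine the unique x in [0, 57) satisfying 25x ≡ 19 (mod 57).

19

25⁻¹ ≡ 16 (mod 57) because 25·16 = 400 = 7·57 + 1.
So x ≡ 16·19 = 304 ≡ 19 (mod 57).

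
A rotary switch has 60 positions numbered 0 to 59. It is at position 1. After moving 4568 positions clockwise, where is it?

9

4568 − 76·60 = 8, so 4568 ≡ 8 (mod 60).
(1 + 8) mod 60 = 9.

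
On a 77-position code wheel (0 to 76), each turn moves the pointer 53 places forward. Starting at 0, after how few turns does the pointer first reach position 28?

53⁻¹ ≡ 16 (mod 77) because 53·16 = 848 = 11·77 + 1.
Multiplying both sides by 16: x ≡ 16·28 = 448 ≡ 63 (mod 77).

63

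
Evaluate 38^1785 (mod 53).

43

By repeated squaring mod 53: 38^1≡38, 38^2≡13, 38^4≡10, 38^8≡47, 38^16≡36, 38^32≡24, 38^64≡46, 38^128≡49, 38^256≡16, 38^512≡44, 38^1024≡28.
1785 = 1 + 8 + 16 + 32 + 64 + 128 + 512 + 1024, so 38^1785 ≡ 38·47·36·24·46·49·44·28 ≡ 43 (mod 53).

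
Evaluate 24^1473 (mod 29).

Square-and-reduce mod 29: 24^1≡24, 24^2≡25, 24^4≡16, 24^8≡24, 24^16≡25, 24^32≡16, 24^64≡24, 24^128≡25, 24^256≡16, 24^512≡24, 24^1024≡25.
Since 1473 = 1 + 64 + 128 + 256 + 1024 in binary, 24^1473 ≡ 24·24·25·16·25 ≡ 20 (mod 29).

20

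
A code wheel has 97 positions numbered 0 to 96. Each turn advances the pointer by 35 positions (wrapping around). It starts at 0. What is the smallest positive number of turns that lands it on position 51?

7

The inverse of 35 mod 97 is 61 (since 35·61 = 2135 ≡ 1).
So x ≡ 61·51 = 3111 ≡ 7 (mod 97).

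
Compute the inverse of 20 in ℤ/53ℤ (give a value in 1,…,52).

53 = 2·20 + 13
20 = 1·13 + 7
13 = 1·7 + 6
7 = 1·6 + 1
6 = 6·1 + 0
Back-substituting gives 20·8 ≡ 1 (mod 53).

8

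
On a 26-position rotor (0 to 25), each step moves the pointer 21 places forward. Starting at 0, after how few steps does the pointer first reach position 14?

18

The inverse of 21 mod 26 is 5 (since 21·5 = 105 ≡ 1).
Multiplying both sides by 5: x ≡ 5·14 = 70 ≡ 18 (mod 26).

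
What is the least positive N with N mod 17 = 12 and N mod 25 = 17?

267

x ≡ 12 (mod 17) gives x ∈ {12, 29, 46, 63, 80, 97, 114, 131, …}.
The first of these with x mod 25 = 17 is 267.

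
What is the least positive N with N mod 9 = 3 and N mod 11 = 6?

39

x ≡ 3 (mod 9) gives x ∈ {3, 12, 21, 30, 39}.
The first of these with x mod 11 = 6 is 39.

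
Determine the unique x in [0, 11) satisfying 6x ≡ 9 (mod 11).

The inverse of 6 mod 11 is 2 (since 6·2 = 12 ≡ 1).
So x ≡ 2·9 = 18 ≡ 7 (mod 11).

7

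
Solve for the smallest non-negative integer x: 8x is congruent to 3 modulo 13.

8⁻¹ ≡ 5 (mod 13) because 8·5 = 40 = 3·13 + 1.
So x ≡ 5·3 = 15 ≡ 2 (mod 13).
Check: 8·2 = 16 = 1·13 + 3.

2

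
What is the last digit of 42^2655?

Last digits of 2^n: 2, 4, 8, 6 (period 4).
2655 leaves remainder 3 on division by 4, so 42^2655 ends in 8.

8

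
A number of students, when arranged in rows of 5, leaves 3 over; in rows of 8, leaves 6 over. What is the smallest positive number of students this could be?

38

x ≡ 3 (mod 5) gives x ∈ {3, 8, 13, 18, 23, 28, 33, 38}.
The first of these with x mod 8 = 6 is 38.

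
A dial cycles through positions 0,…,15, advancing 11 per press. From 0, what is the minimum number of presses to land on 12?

11⁻¹ ≡ 3 (mod 16) because 11·3 = 33 = 2·16 + 1.
So x ≡ 3·12 = 36 ≡ 4 (mod 16).

4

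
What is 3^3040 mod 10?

Last digits of 3^n: 3, 9, 7, 1 (period 4).
3040 mod 4 = 0, so the last digit matches 3^4 = 1.

1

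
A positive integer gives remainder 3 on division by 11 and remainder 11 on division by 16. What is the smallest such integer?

91

x ≡ 3 (mod 11) gives x ∈ {3, 14, 25, 36, 47, 58, 69, 80, …}.
The first of these with x mod 16 = 11 is 91.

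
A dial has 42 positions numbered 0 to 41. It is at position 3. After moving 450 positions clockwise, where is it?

33

450 − 10·42 = 30, so 450 ≡ 30 (mod 42).
(3 + 30) mod 42 = 33.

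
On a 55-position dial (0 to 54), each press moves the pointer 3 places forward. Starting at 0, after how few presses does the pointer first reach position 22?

44

3⁻¹ ≡ 37 (mod 55) because 3·37 = 111 = 2·55 + 1.
So x ≡ 37·22 = 814 ≡ 44 (mod 55).
Check: 3·44 = 132 = 2·55 + 22.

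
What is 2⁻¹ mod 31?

16

31 = 15·2 + 1
2 = 2·1 + 0
Back-substituting gives 2·16 ≡ 1 (mod 31).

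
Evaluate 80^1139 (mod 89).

Square-and-reduce mod 89: 80^1≡80, 80^2≡81, 80^4≡64, 80^8≡2, 80^16≡4, 80^32≡16, 80^64≡78, 80^128≡32, 80^256≡45, 80^512≡67, 80^1024≡39.
Since 1139 = 1 + 2 + 16 + 32 + 64 + 1024 in binary, 80^1139 ≡ 80·81·4·16·78·39 ≡ 36 (mod 89).

36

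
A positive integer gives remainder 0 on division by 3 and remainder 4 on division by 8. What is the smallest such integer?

12

x ≡ 0 (mod 3) gives x ∈ {0, 3, 6, 9, 12}.
The first of these with x mod 8 = 4 is 12.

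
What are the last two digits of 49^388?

Square-and-reduce mod 100: 49^1≡49, 49^2≡1, 49^4≡1, 49^8≡1, 49^16≡1, 49^32≡1, 49^64≡1, 49^128≡1, 49^256≡1.
Since 388 = 4 + 128 + 256 in binary, 49^388 ≡ 1·1·1 ≡ 1 (mod 100).

01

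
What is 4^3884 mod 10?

The units digit of 4^n cycles with period 2: 4, 6, …
3884 mod 2 = 0, so the last digit matches 4^2 = 6.

6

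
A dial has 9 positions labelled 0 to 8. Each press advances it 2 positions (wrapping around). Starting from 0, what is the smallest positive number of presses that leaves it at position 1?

5

9 = 4·2 + 1
2 = 2·1 + 0
Back-substituting gives 2·5 ≡ 1 (mod 9).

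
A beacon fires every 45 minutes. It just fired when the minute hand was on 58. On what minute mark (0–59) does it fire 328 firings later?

58

328·45 = 14760.
14760 − 246·60 = 0, so 14760 ≡ 0 (mod 60).
(58 + 0) mod 60 = 58.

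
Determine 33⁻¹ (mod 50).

50 = 1·33 + 17
33 = 1·17 + 16
17 = 1·16 + 1
16 = 16·1 + 0
Back-substituting gives 33·47 ≡ 1 (mod 50).

47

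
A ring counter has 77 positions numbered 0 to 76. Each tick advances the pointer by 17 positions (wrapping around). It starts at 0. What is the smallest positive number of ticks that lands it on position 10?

17⁻¹ ≡ 68 (mod 77) because 17·68 = 1156 = 15·77 + 1.
So x ≡ 68·10 = 680 ≡ 64 (mod 77).
Check: 17·64 = 1088 = 14·77 + 10.

64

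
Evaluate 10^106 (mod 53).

Successive squares of 10 mod 53: 10^1≡10, 10^2≡47, 10^4≡36, 10^8≡24, 10^16≡46, 10^32≡49, 10^64≡16.
Since 106 = 2 + 8 + 32 + 64 in binary, 10^106 ≡ 47·24·49·16 ≡ 47 (mod 53).

47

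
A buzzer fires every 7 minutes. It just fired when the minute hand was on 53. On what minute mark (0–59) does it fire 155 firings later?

155·7 = 1085.
1085 mod 60 = 5 (since 18·60 = 1080).
(53 + 5) mod 60 = 58.

58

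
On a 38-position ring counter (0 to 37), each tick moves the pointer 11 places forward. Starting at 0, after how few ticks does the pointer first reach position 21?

33

The inverse of 11 mod 38 is 7 (since 11·7 = 77 ≡ 1).
Multiplying both sides by 7: x ≡ 7·21 = 147 ≡ 33 (mod 38).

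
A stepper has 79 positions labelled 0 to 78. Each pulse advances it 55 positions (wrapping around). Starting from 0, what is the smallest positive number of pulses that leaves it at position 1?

55·23 = 1265 = 16·79 + 1, so 55⁻¹ ≡ 23 (mod 79).

23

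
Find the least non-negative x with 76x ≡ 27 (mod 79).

70

76⁻¹ ≡ 26 (mod 79) because 76·26 = 1976 = 25·79 + 1.
Multiplying both sides by 26: x ≡ 26·27 = 702 ≡ 70 (mod 79).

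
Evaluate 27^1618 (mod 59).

29

By repeated squaring mod 59: 27^1≡27, 27^2≡21, 27^4≡28, 27^8≡17, 27^16≡53, 27^32≡36, 27^64≡57, 27^128≡4, 27^256≡16, 27^512≡20, 27^1024≡46.
Since 1618 = 2 + 16 + 64 + 512 + 1024 in binary, 27^1618 ≡ 21·53·57·20·46 ≡ 29 (mod 59).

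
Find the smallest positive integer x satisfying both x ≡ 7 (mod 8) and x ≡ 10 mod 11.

Since 11·3 ≡ 1 (mod 8), take x = 10 + 11·((7−10)·3 mod 8) = 10 + 11·7 = 87.
Check: 87 mod 8 = 7, 87 mod 11 = 10.

87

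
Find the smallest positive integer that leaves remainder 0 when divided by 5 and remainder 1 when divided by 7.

Since 7·3 ≡ 1 (mod 5), take x = 1 + 7·((0−1)·3 mod 5) = 1 + 7·2 = 15.
Check: 15 mod 5 = 0, 15 mod 7 = 1.

15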